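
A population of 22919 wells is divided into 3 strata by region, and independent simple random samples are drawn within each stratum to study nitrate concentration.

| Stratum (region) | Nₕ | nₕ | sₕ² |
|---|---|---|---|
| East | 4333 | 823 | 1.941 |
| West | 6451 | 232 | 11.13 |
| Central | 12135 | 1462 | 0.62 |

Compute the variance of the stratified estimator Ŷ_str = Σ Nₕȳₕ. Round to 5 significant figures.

Var(Ŷ_str) = Σₕ Nₕ²(1 − fₕ)sₕ²/nₕ.
East: 4333²·(1 − 823/4333)·1.941/823 = 35869.185.
West: 6451²·(1 − 232/6451)·11.13/232 = 1.9246634 × 10^6.
Central: 12135²·(1 − 1462/12135)·0.62/1462 = 54925.068.
Sum = 2.0154577 × 10^6.

2.0155 × 10^6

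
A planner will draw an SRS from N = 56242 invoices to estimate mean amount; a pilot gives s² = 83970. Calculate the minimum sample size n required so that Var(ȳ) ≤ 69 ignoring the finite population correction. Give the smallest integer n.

1217

Without fpc, n₀ = s²/D = 83970/69 = 1216.9565.
Rounding up, n = 1217.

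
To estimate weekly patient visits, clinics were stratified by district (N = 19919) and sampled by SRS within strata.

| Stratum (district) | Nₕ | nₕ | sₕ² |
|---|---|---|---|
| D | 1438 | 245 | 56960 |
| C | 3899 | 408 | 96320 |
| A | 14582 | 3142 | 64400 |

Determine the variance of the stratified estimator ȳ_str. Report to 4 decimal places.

Var(ȳ_str) = Σₕ Wₕ²(1 − fₕ)sₕ²/nₕ with Wₕ = Nₕ/N, N = 19919.
D: Wₕ = 0.07219238; term = 0.07219238²·(1 − 0.17037552)·56960/245 = 1.0052363.
C: Wₕ = 0.19574276; term = 0.19574276²·(1 − 0.10464222)·96320/408 = 8.0988682.
A: Wₕ = 0.73206486; term = 0.73206486²·(1 − 0.21547113)·64400/3142 = 8.617628.
Sum = 17.721733.

17.7217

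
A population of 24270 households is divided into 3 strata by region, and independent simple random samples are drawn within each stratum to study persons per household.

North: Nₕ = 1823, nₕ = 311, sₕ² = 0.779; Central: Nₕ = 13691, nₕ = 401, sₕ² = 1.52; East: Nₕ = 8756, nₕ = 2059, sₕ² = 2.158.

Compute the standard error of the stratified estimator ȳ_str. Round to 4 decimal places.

0.0359

Var(ȳ_str) = Σₕ Wₕ²(1 − fₕ)sₕ²/nₕ with Wₕ = Nₕ/N, N = 24270.
North: Wₕ = 0.07511331; term = 0.07511331²·(1 − 0.17059792)·0.779/311 = 1.1721305 × 10^-5.
Central: Wₕ = 0.56411207; term = 0.56411207²·(1 − 0.02928931)·1.52/401 = 0.0011709.
East: Wₕ = 0.36077462; term = 0.36077462²·(1 − 0.23515304)·2.158/2059 = 1.0433778 × 10^-4.
Sum = 0.0012869591.
SE = √(0.0012869591) = 0.0359.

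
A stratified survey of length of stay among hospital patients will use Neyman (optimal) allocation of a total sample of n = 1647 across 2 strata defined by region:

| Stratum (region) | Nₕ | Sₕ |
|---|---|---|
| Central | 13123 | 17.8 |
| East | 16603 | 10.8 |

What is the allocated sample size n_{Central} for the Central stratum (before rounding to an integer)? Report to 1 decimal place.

Neyman allocation: nₕ = n·NₕSₕ / Σⱼ NⱼSⱼ.
Σ NⱼSⱼ = 13123·17.8 + 16603·10.8 = 412901.8.
n_{Central} = 1647·13123·17.8 / 412901.8 = 931.8.

931.8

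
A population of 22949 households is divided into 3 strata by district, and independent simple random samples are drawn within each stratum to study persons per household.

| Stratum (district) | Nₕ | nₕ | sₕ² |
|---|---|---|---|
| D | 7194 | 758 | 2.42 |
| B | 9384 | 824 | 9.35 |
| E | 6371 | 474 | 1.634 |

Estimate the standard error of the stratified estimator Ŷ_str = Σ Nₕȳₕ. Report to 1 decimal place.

Var(Ŷ_str) = Σₕ Nₕ²(1 − fₕ)sₕ²/nₕ.
D: 7194²·(1 − 758/7194)·2.42/758 = 147819.81.
B: 9384²·(1 − 824/9384)·9.35/824 = 911477.94.
E: 6371²·(1 − 474/6371)·1.634/474 = 129512.73.
Sum = 1.1888105 × 10^6.
SE = √(1.1888105 × 10^6) = 1090.3.

1090.3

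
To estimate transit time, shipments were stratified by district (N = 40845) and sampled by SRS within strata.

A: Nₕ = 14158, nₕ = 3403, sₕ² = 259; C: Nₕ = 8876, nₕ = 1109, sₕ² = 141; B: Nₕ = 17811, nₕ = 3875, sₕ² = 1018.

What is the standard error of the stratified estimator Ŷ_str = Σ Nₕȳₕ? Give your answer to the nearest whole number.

9250

Var(Ŷ_str) = Σₕ Nₕ²(1 − fₕ)sₕ²/nₕ.
A: 14158²·(1 − 3403/14158)·259/3403 = 1.1589111 × 10^7.
C: 8876²·(1 − 1109/8876)·141/1109 = 8.765126 × 10^6.
B: 17811²·(1 − 3875/17811)·1018/3875 = 6.5208245 × 10^7.
Sum = 8.5562482 × 10^7.
SE = √(8.5562482 × 10^7) = 9250.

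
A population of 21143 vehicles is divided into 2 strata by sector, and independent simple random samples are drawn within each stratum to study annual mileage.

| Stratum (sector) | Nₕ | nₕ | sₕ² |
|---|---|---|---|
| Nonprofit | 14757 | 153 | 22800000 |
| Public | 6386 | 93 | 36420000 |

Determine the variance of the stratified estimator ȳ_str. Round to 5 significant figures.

107050

Var(ȳ_str) = Σₕ Wₕ²(1 − fₕ)sₕ²/nₕ with Wₕ = Nₕ/N, N = 21143.
Nonprofit: Wₕ = 0.69796150; term = 0.69796150²·(1 − 0.01036796)·22800000/153 = 71842.279.
Public: Wₕ = 0.30203850; term = 0.30203850²·(1 − 0.01456311)·36420000/93 = 35205.492.
Sum = 107047.77.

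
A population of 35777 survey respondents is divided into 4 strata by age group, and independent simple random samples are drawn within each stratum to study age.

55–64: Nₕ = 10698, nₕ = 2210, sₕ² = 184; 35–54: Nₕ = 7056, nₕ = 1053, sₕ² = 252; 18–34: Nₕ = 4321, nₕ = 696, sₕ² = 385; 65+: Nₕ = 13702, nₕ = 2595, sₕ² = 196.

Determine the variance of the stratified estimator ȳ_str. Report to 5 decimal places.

0.02958

Var(ȳ_str) = Σₕ Wₕ²(1 − fₕ)sₕ²/nₕ with Wₕ = Nₕ/N, N = 35777.
55–64: Wₕ = 0.29901892; term = 0.29901892²·(1 − 0.20658067)·184/2210 = 0.0059064383.
35–54: Wₕ = 0.19722168; term = 0.19722168²·(1 − 0.14923469)·252/1053 = 0.0079193811.
18–34: Wₕ = 0.12077592; term = 0.12077592²·(1 − 0.16107383)·385/696 = 0.0067691779.
65+: Wₕ = 0.38298348; term = 0.38298348²·(1 − 0.18938841)·196/2595 = 0.0089803157.
Sum = 0.029575313.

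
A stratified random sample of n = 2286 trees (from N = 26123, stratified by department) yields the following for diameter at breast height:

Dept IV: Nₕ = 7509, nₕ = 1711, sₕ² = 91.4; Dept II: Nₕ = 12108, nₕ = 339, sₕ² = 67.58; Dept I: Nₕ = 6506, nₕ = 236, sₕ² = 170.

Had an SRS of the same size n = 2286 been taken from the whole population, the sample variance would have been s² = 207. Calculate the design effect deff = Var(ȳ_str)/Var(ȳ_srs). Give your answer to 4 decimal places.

1.0662

Var(ȳ_str) = Σ Wₕ²(1−fₕ)sₕ²/nₕ with Wₕ = Nₕ/26123:
  Dept IV: (7509/26123)²·(1−1711/7509)·91.4/1711 = 0.0034080849
  Dept II: (12108/26123)²·(1−339/12108)·67.58/339 = 0.041627887
  Dept I: (6506/26123)²·(1−236/6506)·170/236 = 0.043059841
  → Var(ȳ_str) = 0.088095813.
Var(ȳ_srs) = (1 − 2286/26123)·207/2286 = 0.08262713.
deff = 0.088095813 / 0.08262713 = 1.0662.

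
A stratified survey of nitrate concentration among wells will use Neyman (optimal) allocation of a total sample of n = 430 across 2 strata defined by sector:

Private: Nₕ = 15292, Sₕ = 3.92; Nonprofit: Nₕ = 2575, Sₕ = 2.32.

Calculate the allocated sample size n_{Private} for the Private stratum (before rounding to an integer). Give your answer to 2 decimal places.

391.03

Neyman allocation: nₕ = n·NₕSₕ / Σⱼ NⱼSⱼ.
Σ NⱼSⱼ = 15292·3.92 + 2575·2.32 = 65918.64.
n_{Private} = 430·15292·3.92 / 65918.64 = 391.03.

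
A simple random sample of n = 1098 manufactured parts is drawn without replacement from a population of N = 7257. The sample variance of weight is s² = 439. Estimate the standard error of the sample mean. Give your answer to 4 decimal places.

0.5825

Under SRS without replacement, Var(ȳ) = (1 − f)·s²/n with f = n/N = 1098/7257 = 0.15130219.
Var(ȳ) = (1 − 0.15130219)·439/1098 = 0.84869781·0.39981785 = 0.33932453.
SE(ȳ) = √(0.33932453) = 0.5825.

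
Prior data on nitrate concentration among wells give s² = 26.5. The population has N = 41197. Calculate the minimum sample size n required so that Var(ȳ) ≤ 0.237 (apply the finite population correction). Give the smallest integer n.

Without fpc, n₀ = s²/D = 26.5/0.237 = 111.8143.
With fpc, (1 − n/N)·s²/n ≤ D requires n ≥ n₀/(1 + n₀/N) = 111.8143/(1 + 111.8143/41197) = 111.5116.
Rounding up, n = 112.

112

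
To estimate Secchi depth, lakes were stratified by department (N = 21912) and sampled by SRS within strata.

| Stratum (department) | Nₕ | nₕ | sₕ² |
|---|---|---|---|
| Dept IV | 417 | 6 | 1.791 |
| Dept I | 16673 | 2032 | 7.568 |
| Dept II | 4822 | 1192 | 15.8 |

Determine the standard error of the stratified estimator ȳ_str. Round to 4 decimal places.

0.0498

Var(ȳ_str) = Σₕ Wₕ²(1 − fₕ)sₕ²/nₕ with Wₕ = Nₕ/N, N = 21912.
Dept IV: Wₕ = 0.01903067; term = 0.01903067²·(1 − 0.01438849)·1.791/6 = 1.0655116 × 10^-4.
Dept I: Wₕ = 0.76090727; term = 0.76090727²·(1 − 0.12187369)·7.568/2032 = 0.0018935548.
Dept II: Wₕ = 0.22006207; term = 0.22006207²·(1 − 0.24720033)·15.8/1192 = 4.8322637 × 10^-4.
Sum = 0.0024833323.
SE = √(0.0024833323) = 0.0498.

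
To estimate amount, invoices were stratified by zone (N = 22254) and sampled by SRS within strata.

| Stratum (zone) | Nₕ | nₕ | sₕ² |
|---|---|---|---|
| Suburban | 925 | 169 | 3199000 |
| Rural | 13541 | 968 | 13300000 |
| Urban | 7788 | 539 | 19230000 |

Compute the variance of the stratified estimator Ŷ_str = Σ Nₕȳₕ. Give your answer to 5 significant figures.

4.3666 × 10^12

Var(Ŷ_str) = Σₕ Nₕ²(1 − fₕ)sₕ²/nₕ.
Suburban: 925²·(1 − 169/925)·3199000/169 = 1.3237046 × 10^10.
Rural: 13541²·(1 − 968/13541)·13300000/968 = 2.3391924 × 10^12.
Urban: 7788²·(1 − 539/7788)·19230000/539 = 2.0141628 × 10^12.
Sum = 4.3665922 × 10^12.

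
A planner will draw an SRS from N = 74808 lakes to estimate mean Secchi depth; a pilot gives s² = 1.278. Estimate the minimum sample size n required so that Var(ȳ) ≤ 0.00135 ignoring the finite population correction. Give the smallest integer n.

947

Without fpc, n₀ = s²/D = 1.278/0.00135 = 946.6667.
Rounding up, n = 947.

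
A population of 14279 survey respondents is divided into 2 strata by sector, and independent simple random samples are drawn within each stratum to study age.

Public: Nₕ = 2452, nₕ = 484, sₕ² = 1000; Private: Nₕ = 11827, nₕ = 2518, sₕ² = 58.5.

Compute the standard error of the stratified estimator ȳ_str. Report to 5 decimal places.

0.24788

Var(ȳ_str) = Σₕ Wₕ²(1 − fₕ)sₕ²/nₕ with Wₕ = Nₕ/N, N = 14279.
Public: Wₕ = 0.17172071; term = 0.17172071²·(1 − 0.19738989)·1000/484 = 0.048899522.
Private: Wₕ = 0.82827929; term = 0.82827929²·(1 − 0.21290268)·58.5/2518 = 0.012545333.
Sum = 0.061444855.
SE = √(0.061444855) = 0.24788.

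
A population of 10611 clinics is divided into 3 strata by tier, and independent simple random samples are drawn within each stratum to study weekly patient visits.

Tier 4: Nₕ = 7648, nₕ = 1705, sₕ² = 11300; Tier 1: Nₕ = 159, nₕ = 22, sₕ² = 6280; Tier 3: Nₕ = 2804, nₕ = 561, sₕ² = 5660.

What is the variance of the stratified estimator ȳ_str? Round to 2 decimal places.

3.29

Var(ȳ_str) = Σₕ Wₕ²(1 − fₕ)sₕ²/nₕ with Wₕ = Nₕ/N, N = 10611.
Tier 4: Wₕ = 0.72076147; term = 0.72076147²·(1 − 0.22293410)·11300/1705 = 2.6754389.
Tier 1: Wₕ = 0.01498445; term = 0.01498445²·(1 − 0.13836478)·6280/22 = 0.055225801.
Tier 3: Wₕ = 0.26425408; term = 0.26425408²·(1 − 0.20007133)·5660/561 = 0.56357046.
Sum = 3.2942352.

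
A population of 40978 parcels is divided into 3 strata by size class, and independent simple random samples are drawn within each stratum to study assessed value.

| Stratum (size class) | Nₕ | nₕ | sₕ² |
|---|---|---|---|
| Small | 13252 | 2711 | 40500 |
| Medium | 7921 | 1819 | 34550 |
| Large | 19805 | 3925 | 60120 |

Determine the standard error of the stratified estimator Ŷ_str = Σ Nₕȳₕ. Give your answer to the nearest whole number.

88443

Var(Ŷ_str) = Σₕ Nₕ²(1 − fₕ)sₕ²/nₕ.
Small: 13252²·(1 − 2711/13252)·40500/2711 = 2.086838 × 10^9.
Medium: 7921²·(1 − 1819/7921)·34550/1819 = 9.1805261 × 10^8.
Large: 19805²·(1 − 3925/19805)·60120/3925 = 4.8173107 × 10^9.
Sum = 7.8222013 × 10^9.
SE = √(7.8222013 × 10^9) = 88443.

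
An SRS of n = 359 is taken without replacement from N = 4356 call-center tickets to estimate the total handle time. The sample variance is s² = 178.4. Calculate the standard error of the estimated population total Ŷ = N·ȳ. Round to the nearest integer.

2941

Var(Ŷ) = N²·Var(ȳ) = N²·(1 − n/N)·s²/n.
f = 359/4356 = 0.08241506; Var(ȳ) = 0.91758494·178.4/359 = 0.45598093.
Var(Ŷ) = 4356² · 0.45598093 = 8.6521178 × 10^6.
SE(Ŷ) = √(8.6521178 × 10^6) = 2941.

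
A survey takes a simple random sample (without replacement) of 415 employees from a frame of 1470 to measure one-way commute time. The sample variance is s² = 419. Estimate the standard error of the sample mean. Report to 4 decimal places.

Under SRS without replacement, Var(ȳ) = (1 − f)·s²/n with f = n/N = 415/1470 = 0.28231293.
Var(ȳ) = (1 − 0.28231293)·419/415 = 0.71768707·1.0096386 = 0.72460454.
SE(ȳ) = √(0.72460454) = 0.8512.

0.8512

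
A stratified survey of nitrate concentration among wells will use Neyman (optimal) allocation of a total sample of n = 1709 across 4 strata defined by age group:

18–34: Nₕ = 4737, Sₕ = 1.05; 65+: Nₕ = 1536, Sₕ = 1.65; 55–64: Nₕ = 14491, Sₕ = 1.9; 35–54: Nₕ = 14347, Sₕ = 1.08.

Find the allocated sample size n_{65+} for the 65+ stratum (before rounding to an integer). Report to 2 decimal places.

85.71

Neyman allocation: nₕ = n·NₕSₕ / Σⱼ NⱼSⱼ.
Σ NⱼSⱼ = 4737·1.05 + 1536·1.65 + 14491·1.9 + 14347·1.08 = 50535.91.
n_{65+} = 1709·1536·1.65 / 50535.91 = 85.71.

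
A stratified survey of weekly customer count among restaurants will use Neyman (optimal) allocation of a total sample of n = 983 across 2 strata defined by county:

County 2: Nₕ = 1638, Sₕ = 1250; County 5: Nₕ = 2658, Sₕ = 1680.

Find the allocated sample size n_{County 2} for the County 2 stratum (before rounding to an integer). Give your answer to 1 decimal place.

Neyman allocation: nₕ = n·NₕSₕ / Σⱼ NⱼSⱼ.
Σ NⱼSⱼ = 1638·1250 + 2658·1680 = 6.51294 × 10^6.
n_{County 2} = 983·1638·1250 / (6.51294 × 10^6) = 309.0.

309.0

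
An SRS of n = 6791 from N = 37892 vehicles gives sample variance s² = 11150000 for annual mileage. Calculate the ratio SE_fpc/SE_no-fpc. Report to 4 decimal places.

0.9060

f = n/N = 6791/37892 = 0.17921989.
SE_no-fpc = √(s²/n) = 40.520106; SE_fpc = √((1−f)s²/n) = 36.709966.
Ratio = √(1−f) = 0.90596916.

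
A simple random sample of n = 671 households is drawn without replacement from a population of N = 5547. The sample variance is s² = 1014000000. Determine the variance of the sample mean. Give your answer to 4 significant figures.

Under SRS without replacement, Var(ȳ) = (1 − f)·s²/n with f = n/N = 671/5547 = 0.12096629.
Var(ȳ) = (1 − 0.12096629)·1014000000/671 = 0.87903371·1.5111773 × 10^6 = 1.3283758 × 10^6.

1.328 × 10^6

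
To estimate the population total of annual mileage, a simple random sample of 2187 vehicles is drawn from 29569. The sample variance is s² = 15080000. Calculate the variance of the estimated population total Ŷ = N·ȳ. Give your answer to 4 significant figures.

Var(Ŷ) = N²·Var(ȳ) = N²·(1 − n/N)·s²/n.
f = 2187/29569 = 0.07396260; Var(ȳ) = 0.92603740·15080000/2187 = 6385.2968.
Var(Ŷ) = 29569² · 6385.2968 = 5.5828295 × 10^12.

5.583 × 10^12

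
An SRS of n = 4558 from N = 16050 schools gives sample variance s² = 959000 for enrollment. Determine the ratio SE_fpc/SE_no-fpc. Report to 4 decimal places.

f = n/N = 4558/16050 = 0.28398754.
SE_no-fpc = √(s²/n) = 14.505147; SE_fpc = √((1−f)s²/n) = 12.273896.
Ratio = √(1−f) = 0.84617520.

0.8462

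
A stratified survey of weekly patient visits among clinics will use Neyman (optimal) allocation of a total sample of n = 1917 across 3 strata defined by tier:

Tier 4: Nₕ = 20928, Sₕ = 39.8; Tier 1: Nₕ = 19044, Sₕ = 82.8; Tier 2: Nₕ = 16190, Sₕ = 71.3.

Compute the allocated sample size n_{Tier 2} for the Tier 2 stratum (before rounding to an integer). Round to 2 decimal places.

620.88

Neyman allocation: nₕ = n·NₕSₕ / Σⱼ NⱼSⱼ.
Σ NⱼSⱼ = 20928·39.8 + 19044·82.8 + 16190·71.3 = 3.5641246 × 10^6.
n_{Tier 2} = 1917·16190·71.3 / (3.5641246 × 10^6) = 620.88.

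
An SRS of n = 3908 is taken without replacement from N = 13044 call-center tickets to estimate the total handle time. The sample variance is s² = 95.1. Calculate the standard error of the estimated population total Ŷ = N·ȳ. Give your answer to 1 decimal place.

1702.9

Var(Ŷ) = N²·Var(ȳ) = N²·(1 − n/N)·s²/n.
f = 3908/13044 = 0.29960135; Var(ȳ) = 0.70039865·95.1/3908 = 0.01704399.
Var(Ŷ) = 13044² · 0.01704399 = 2.8999656 × 10^6.
SE(Ŷ) = √(2.8999656 × 10^6) = 1702.9.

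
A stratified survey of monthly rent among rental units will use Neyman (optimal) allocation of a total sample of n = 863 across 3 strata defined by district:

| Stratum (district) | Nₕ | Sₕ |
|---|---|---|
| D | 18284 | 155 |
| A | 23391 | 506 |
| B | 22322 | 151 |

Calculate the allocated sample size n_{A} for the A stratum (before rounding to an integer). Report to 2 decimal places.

Neyman allocation: nₕ = n·NₕSₕ / Σⱼ NⱼSⱼ.
Σ NⱼSⱼ = 18284·155 + 23391·506 + 22322·151 = 1.8040488 × 10^7.
n_{A} = 863·23391·506 / (1.8040488 × 10^7) = 566.19.

566.19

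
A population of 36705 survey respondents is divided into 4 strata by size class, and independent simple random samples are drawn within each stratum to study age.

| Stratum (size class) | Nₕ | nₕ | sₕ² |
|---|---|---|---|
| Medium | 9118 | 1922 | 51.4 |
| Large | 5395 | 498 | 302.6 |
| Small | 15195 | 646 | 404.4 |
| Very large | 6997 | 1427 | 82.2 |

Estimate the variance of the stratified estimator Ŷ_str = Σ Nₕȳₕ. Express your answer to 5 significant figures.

1.5845 × 10^8

Var(Ŷ_str) = Σₕ Nₕ²(1 − fₕ)sₕ²/nₕ.
Medium: 9118²·(1 − 1922/9118)·51.4/1922 = 1.7546903 × 10^6.
Large: 5395²·(1 − 498/5395)·302.6/498 = 1.6053182 × 10^7.
Small: 15195²·(1 − 646/15195)·404.4/646 = 1.3839248 × 10^8.
Very large: 6997²·(1 − 1427/6997)·82.2/1427 = 2.2449926 × 10^6.
Sum = 1.5844534 × 10^8.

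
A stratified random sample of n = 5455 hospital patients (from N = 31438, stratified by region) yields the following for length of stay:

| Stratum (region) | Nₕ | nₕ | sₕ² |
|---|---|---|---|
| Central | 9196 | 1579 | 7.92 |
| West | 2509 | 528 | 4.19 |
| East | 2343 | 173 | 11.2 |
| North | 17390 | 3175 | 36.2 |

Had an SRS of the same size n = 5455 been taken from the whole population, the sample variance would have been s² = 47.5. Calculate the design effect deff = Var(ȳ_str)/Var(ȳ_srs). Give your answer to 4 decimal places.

Var(ȳ_str) = Σ Wₕ²(1−fₕ)sₕ²/nₕ with Wₕ = Nₕ/31438:
  Central: (9196/31438)²·(1−1579/9196)·7.92/1579 = 3.554808 × 10^-4
  West: (2509/31438)²·(1−528/2509)·4.19/528 = 3.9907582 × 10^-5
  East: (2343/31438)²·(1−173/2343)·11.2/173 = 3.3303826 × 10^-4
  North: (17390/31438)²·(1−3175/17390)·36.2/3175 = 0.0028516845
  → Var(ȳ_str) = 0.0035801111.
Var(ȳ_srs) = (1 − 5455/31438)·47.5/5455 = 0.0071966973.
deff = 0.0035801111 / 0.0071966973 = 0.4975.

0.4975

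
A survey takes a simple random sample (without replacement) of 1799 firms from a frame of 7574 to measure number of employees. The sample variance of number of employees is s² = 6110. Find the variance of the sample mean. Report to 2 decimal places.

Under SRS without replacement, Var(ȳ) = (1 − f)·s²/n with f = n/N = 1799/7574 = 0.23752311.
Var(ȳ) = (1 − 0.23752311)·6110/1799 = 0.76247689·3.3963313 = 2.5896241.

2.59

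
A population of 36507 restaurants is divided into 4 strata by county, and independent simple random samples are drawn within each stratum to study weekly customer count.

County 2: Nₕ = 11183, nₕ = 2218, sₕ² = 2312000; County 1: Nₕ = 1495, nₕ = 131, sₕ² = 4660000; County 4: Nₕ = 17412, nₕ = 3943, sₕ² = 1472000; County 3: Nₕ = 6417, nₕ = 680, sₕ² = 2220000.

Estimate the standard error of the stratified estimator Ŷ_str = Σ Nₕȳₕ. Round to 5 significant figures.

620310

Var(Ŷ_str) = Σₕ Nₕ²(1 − fₕ)sₕ²/nₕ.
County 2: 11183²·(1 − 2218/11183)·2312000/2218 = 1.0450448 × 10^11.
County 1: 1495²·(1 − 131/1495)·4660000/131 = 7.2538769 × 10^10.
County 4: 17412²·(1 − 3943/17412)·1472000/3943 = 8.7551793 × 10^10.
County 3: 6417²·(1 − 680/6417)·2220000/680 = 1.2018796 × 10^11.
Sum = 3.84783 × 10^11.
SE = √(3.84783 × 10^11) = 620310.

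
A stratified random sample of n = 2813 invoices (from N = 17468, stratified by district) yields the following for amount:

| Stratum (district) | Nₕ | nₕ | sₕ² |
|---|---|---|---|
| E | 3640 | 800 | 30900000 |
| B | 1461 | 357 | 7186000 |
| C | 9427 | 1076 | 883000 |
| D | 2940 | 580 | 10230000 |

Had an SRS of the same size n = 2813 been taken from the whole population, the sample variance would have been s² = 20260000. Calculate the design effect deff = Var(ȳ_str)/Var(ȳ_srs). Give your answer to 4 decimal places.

0.3356

Var(ȳ_str) = Σ Wₕ²(1−fₕ)sₕ²/nₕ with Wₕ = Nₕ/17468:
  E: (3640/17468)²·(1−800/3640)·30900000/800 = 1308.5847
  B: (1461/17468)²·(1−357/1461)·7186000/357 = 106.40252
  C: (9427/17468)²·(1−1076/9427)·883000/1076 = 211.72593
  D: (2940/17468)²·(1−580/2940)·10230000/580 = 401.0704
  → Var(ȳ_str) = 2027.7836.
Var(ȳ_srs) = (1 − 2813/17468)·20260000/2813 = 6042.44.
deff = 2027.7836 / 6042.44 = 0.3356.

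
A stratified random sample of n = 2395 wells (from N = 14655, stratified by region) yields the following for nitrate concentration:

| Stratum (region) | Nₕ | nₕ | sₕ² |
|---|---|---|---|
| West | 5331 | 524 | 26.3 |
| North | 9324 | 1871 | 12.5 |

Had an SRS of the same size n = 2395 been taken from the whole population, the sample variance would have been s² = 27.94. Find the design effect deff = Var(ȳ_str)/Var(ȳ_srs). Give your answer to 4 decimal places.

0.8351

Var(ȳ_str) = Σ Wₕ²(1−fₕ)sₕ²/nₕ with Wₕ = Nₕ/14655:
  West: (5331/14655)²·(1−524/5331)·26.3/524 = 0.0059887422
  North: (9324/14655)²·(1−1871/9324)·12.5/1871 = 0.0021617127
  → Var(ȳ_str) = 0.0081504549.
Var(ȳ_srs) = (1 − 2395/14655)·27.94/2395 = 0.0097594542.
deff = 0.0081504549 / 0.0097594542 = 0.8351.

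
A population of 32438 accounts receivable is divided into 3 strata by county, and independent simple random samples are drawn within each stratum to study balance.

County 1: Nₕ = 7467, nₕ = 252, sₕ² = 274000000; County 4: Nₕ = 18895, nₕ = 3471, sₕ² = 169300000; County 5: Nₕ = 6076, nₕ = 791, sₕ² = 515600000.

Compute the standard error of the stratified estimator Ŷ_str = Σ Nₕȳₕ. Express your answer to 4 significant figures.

9.681 × 10^6

Var(Ŷ_str) = Σₕ Nₕ²(1 − fₕ)sₕ²/nₕ.
County 1: 7467²·(1 − 252/7467)·274000000/252 = 5.8577726 × 10^13.
County 4: 18895²·(1 − 3471/18895)·169300000/3471 = 1.421498 × 10^13.
County 5: 6076²·(1 − 791/6076)·515600000/791 = 2.0931444 × 10^13.
Sum = 9.372415 × 10^13.
SE = √(9.372415 × 10^13) = 9.681 × 10^6.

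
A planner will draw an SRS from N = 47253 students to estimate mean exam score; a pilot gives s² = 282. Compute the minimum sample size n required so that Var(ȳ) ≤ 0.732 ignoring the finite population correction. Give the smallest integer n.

Without fpc, n₀ = s²/D = 282/0.732 = 385.2459.
Rounding up, n = 386.

386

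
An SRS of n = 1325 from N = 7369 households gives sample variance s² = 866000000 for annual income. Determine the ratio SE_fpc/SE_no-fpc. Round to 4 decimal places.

f = n/N = 1325/7369 = 0.17980730.
SE_no-fpc = √(s²/n) = 808.44598; SE_fpc = √((1−f)s²/n) = 732.16499.
Ratio = √(1−f) = 0.90564491.

0.9056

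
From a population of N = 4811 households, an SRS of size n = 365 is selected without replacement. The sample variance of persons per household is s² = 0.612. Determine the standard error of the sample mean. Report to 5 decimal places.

0.03936

Under SRS without replacement, Var(ȳ) = (1 − f)·s²/n with f = n/N = 365/4811 = 0.07586780.
Var(ȳ) = (1 − 0.07586780)·0.612/365 = 0.92413220·0.0016767123 = 0.0015495038.
SE(ȳ) = √(0.0015495038) = 0.03936.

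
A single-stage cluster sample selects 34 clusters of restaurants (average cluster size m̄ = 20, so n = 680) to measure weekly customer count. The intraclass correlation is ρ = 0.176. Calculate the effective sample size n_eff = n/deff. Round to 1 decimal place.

156.5

deff = 1 + (20 − 1)·0.176 = 1 + 3.344 = 4.344.
n_eff = 680 / 4.344 = 156.5.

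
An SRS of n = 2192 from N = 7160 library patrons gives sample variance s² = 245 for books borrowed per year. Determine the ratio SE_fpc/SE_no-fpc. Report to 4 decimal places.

f = n/N = 2192/7160 = 0.30614525.
SE_no-fpc = √(s²/n) = 0.33432031; SE_fpc = √((1−f)s²/n) = 0.27848195.
Ratio = √(1−f) = 0.83297944.

0.8330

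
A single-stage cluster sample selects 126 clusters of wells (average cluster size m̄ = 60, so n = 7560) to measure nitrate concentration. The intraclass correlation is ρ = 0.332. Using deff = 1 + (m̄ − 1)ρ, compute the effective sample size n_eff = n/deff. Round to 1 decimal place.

367.2

deff = 1 + (60 − 1)·0.332 = 1 + 19.588 = 20.588.
n_eff = 7560 / 20.588 = 367.2.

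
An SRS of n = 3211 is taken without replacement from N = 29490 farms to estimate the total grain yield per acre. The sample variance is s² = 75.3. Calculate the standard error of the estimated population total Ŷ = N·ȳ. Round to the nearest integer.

4263

Var(Ŷ) = N²·Var(ȳ) = N²·(1 − n/N)·s²/n.
f = 3211/29490 = 0.10888437; Var(ȳ) = 0.89111563·75.3/3211 = 0.02089723.
Var(Ŷ) = 29490² · 0.02089723 = 1.8173487 × 10^7.
SE(Ŷ) = √(1.8173487 × 10^7) = 4263.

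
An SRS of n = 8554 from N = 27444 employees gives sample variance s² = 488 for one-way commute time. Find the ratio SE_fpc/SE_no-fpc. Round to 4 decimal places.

0.8296

f = n/N = 8554/27444 = 0.31168926.
SE_no-fpc = √(s²/n) = 0.23885002; SE_fpc = √((1−f)s²/n) = 0.19816072.
Ratio = √(1−f) = 0.82964495.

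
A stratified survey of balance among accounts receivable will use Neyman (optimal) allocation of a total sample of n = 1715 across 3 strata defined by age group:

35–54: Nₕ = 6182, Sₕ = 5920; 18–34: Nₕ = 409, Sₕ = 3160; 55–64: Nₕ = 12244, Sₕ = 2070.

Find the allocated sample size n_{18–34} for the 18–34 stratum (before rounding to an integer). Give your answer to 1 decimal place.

Neyman allocation: nₕ = n·NₕSₕ / Σⱼ NⱼSⱼ.
Σ NⱼSⱼ = 6182·5920 + 409·3160 + 12244·2070 = 6.323496 × 10^7.
n_{18–34} = 1715·409·3160 / (6.323496 × 10^7) = 35.1.

35.1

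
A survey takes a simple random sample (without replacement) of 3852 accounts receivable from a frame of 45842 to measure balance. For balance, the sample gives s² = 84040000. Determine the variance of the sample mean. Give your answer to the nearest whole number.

19984

Under SRS without replacement, Var(ȳ) = (1 − f)·s²/n with f = n/N = 3852/45842 = 0.08402775.
Var(ȳ) = (1 − 0.08402775)·84040000/3852 = 0.91597225·21817.238 = 19983.984.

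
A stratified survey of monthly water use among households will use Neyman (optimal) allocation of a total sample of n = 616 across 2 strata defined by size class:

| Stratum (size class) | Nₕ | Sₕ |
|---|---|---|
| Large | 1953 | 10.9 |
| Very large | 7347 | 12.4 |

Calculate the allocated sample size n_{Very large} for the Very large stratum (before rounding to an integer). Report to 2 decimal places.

Neyman allocation: nₕ = n·NₕSₕ / Σⱼ NⱼSⱼ.
Σ NⱼSⱼ = 1953·10.9 + 7347·12.4 = 112390.5.
n_{Very large} = 616·7347·12.4 / 112390.5 = 499.32.

499.32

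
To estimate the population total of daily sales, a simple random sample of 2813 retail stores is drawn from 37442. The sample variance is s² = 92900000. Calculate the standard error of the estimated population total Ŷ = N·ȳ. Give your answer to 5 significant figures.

Var(Ŷ) = N²·Var(ȳ) = N²·(1 − n/N)·s²/n.
f = 2813/37442 = 0.07512953; Var(ȳ) = 0.92487047·92900000/2813 = 30544.069.
Var(Ŷ) = 37442² · 30544.069 = 4.2819833 × 10^13.
SE(Ŷ) = √(4.2819833 × 10^13) = 6.5437 × 10^6.

6.5437 × 10^6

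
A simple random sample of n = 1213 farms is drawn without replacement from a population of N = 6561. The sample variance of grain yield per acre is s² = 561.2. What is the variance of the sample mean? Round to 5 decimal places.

Under SRS without replacement, Var(ȳ) = (1 − f)·s²/n with f = n/N = 1213/6561 = 0.18488035.
Var(ȳ) = (1 − 0.18488035)·561.2/1213 = 0.81511965·0.46265458 = 0.37711883.

0.37712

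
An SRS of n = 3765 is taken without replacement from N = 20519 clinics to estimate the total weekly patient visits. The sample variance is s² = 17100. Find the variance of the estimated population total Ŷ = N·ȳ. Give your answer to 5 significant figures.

Var(Ŷ) = N²·Var(ȳ) = N²·(1 − n/N)·s²/n.
f = 3765/20519 = 0.18348847; Var(ȳ) = 0.81651153·17100/3765 = 3.7084587.
Var(Ŷ) = 20519² · 3.7084587 = 1.56137 × 10^9.

1.5614 × 10^9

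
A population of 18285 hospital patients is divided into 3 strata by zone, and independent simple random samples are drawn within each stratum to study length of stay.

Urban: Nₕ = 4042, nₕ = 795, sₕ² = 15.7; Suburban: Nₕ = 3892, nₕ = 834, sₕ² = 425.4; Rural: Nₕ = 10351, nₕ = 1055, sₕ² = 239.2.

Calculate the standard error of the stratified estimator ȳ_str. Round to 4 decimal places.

0.2901

Var(ȳ_str) = Σₕ Wₕ²(1 − fₕ)sₕ²/nₕ with Wₕ = Nₕ/N, N = 18285.
Urban: Wₕ = 0.22105551; term = 0.22105551²·(1 − 0.19668481)·15.7/795 = 7.7521326 × 10^-4.
Suburban: Wₕ = 0.21285206; term = 0.21285206²·(1 − 0.21428571)·425.4/834 = 0.018157323.
Rural: Wₕ = 0.56609243; term = 0.56609243²·(1 − 0.10192252)·239.2/1055 = 0.065252508.
Sum = 0.084185044.
SE = √(0.084185044) = 0.2901.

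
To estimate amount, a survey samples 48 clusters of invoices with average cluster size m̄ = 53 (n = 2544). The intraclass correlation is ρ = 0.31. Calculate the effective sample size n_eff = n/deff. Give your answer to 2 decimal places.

148.60

deff = 1 + (53 − 1)·0.31 = 1 + 16.12 = 17.12.
n_eff = 2544 / 17.12 = 148.60.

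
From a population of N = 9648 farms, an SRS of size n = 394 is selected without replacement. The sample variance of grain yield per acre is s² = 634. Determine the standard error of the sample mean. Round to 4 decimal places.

1.2423

Under SRS without replacement, Var(ȳ) = (1 − f)·s²/n with f = n/N = 394/9648 = 0.04083748.
Var(ȳ) = (1 − 0.04083748)·634/394 = 0.95916252·1.6091371 = 1.543424.
SE(ȳ) = √(1.543424) = 1.2423.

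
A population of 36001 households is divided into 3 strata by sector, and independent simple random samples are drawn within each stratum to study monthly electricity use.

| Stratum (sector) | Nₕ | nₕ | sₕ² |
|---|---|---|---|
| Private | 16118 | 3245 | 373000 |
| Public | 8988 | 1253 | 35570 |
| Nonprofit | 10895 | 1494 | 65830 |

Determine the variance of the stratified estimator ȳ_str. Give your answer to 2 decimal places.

Var(ȳ_str) = Σₕ Wₕ²(1 − fₕ)sₕ²/nₕ with Wₕ = Nₕ/N, N = 36001.
Private: Wₕ = 0.44770979; term = 0.44770979²·(1 − 0.20132771)·373000/3245 = 18.401614.
Public: Wₕ = 0.24965973; term = 0.24965973²·(1 − 0.13940810)·35570/1253 = 1.5227445.
Nonprofit: Wₕ = 0.30263048; term = 0.30263048²·(1 − 0.13712712)·65830/1494 = 3.4821335.
Sum = 23.406492.

23.41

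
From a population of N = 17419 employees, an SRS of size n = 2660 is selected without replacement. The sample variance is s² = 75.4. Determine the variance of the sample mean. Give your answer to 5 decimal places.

Under SRS without replacement, Var(ȳ) = (1 − f)·s²/n with f = n/N = 2660/17419 = 0.15270681.
Var(ȳ) = (1 − 0.15270681)·75.4/2660 = 0.84729319·0.028345865 = 0.024017258.

0.02402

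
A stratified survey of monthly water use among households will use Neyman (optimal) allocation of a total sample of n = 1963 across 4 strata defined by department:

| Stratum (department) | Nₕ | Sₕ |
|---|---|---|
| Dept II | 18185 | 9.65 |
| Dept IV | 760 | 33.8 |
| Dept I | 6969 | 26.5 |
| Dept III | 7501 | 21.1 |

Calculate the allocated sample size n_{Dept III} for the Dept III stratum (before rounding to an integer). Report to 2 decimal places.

Neyman allocation: nₕ = n·NₕSₕ / Σⱼ NⱼSⱼ.
Σ NⱼSⱼ = 18185·9.65 + 760·33.8 + 6969·26.5 + 7501·21.1 = 544122.85.
n_{Dept III} = 1963·7501·21.1 / 544122.85 = 570.99.

570.99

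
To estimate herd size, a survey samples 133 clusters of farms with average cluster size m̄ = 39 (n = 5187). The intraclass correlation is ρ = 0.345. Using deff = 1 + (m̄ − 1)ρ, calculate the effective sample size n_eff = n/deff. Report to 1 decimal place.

367.6

deff = 1 + (39 − 1)·0.345 = 1 + 13.11 = 14.11.
n_eff = 5187 / 14.11 = 367.6.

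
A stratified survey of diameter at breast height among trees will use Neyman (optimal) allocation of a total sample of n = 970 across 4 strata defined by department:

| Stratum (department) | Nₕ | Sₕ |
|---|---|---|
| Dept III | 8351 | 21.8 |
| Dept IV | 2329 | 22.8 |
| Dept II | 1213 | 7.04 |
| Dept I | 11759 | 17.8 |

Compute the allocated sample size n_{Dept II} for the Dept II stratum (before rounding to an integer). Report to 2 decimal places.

18.29

Neyman allocation: nₕ = n·NₕSₕ / Σⱼ NⱼSⱼ.
Σ NⱼSⱼ = 8351·21.8 + 2329·22.8 + 1213·7.04 + 11759·17.8 = 453002.72.
n_{Dept II} = 970·1213·7.04 / 453002.72 = 18.29.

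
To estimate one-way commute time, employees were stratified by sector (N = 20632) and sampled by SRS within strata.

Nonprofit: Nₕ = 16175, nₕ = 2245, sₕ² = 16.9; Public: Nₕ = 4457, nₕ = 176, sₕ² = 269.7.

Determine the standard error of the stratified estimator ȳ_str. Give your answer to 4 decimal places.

0.2696

Var(ȳ_str) = Σₕ Wₕ²(1 − fₕ)sₕ²/nₕ with Wₕ = Nₕ/N, N = 20632.
Nonprofit: Wₕ = 0.78397635; term = 0.78397635²·(1 − 0.13879444)·16.9/2245 = 0.0039845851.
Public: Wₕ = 0.21602365; term = 0.21602365²·(1 − 0.03948845)·269.7/176 = 0.068686831.
Sum = 0.072671416.
SE = √(0.072671416) = 0.2696.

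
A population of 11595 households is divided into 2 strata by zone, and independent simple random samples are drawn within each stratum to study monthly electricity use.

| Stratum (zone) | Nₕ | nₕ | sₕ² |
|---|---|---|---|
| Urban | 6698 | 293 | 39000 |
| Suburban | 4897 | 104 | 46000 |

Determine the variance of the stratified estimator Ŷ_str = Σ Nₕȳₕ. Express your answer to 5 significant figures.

1.6092 × 10^10

Var(Ŷ_str) = Σₕ Nₕ²(1 − fₕ)sₕ²/nₕ.
Urban: 6698²·(1 − 293/6698)·39000/293 = 5.7103308 × 10^9.
Suburban: 4897²·(1 − 104/4897)·46000/104 = 1.0381546 × 10^10.
Sum = 1.6091877 × 10^10.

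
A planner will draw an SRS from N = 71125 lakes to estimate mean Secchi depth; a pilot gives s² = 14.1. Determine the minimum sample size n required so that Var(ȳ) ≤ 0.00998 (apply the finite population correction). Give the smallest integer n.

Without fpc, n₀ = s²/D = 14.1/0.00998 = 1412.8257.
With fpc, (1 − n/N)·s²/n ≤ D requires n ≥ n₀/(1 + n₀/N) = 1412.8257/(1 + 1412.8257/71125) = 1385.3080.
Rounding up, n = 1386.

1386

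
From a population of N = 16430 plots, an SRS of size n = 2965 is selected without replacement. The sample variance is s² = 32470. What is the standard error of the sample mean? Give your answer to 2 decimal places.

Under SRS without replacement, Var(ȳ) = (1 − f)·s²/n with f = n/N = 2965/16430 = 0.18046257.
Var(ȳ) = (1 − 0.18046257)·32470/2965 = 0.81953743·10.951096 = 8.9748332.
SE(ȳ) = √(8.9748332) = 3.00.

3.00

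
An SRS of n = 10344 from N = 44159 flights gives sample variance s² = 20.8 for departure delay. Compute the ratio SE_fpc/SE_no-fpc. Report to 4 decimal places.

0.8751

f = n/N = 10344/44159 = 0.23424443.
SE_no-fpc = √(s²/n) = 0.044842252; SE_fpc = √((1−f)s²/n) = 0.039240316.
Ratio = √(1−f) = 0.87507461.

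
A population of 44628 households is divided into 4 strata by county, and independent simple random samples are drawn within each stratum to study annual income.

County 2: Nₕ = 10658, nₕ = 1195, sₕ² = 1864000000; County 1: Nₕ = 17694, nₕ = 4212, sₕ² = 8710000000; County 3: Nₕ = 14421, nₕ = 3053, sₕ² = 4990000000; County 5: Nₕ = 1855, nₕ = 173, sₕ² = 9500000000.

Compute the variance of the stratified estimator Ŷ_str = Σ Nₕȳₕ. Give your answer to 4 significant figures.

1.090 × 10^15

Var(Ŷ_str) = Σₕ Nₕ²(1 − fₕ)sₕ²/nₕ.
County 2: 10658²·(1 − 1195/10658)·1864000000/1195 = 1.573195 × 10^14.
County 1: 17694²·(1 − 4212/17694)·8710000000/4212 = 4.9329889 × 10^14.
County 3: 14421²·(1 − 3053/14421)·4990000000/3053 = 2.6794964 × 10^14.
County 5: 1855²·(1 − 173/1855)·9500000000/173 = 1.7133552 × 10^14.
Sum = 1.0899036 × 10^15.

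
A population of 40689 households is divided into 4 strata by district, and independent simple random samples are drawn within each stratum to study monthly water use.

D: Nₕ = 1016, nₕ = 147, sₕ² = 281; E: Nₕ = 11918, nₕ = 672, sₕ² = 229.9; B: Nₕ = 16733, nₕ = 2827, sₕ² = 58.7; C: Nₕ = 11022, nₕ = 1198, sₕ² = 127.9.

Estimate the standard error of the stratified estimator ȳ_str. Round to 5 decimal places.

Var(ȳ_str) = Σₕ Wₕ²(1 − fₕ)sₕ²/nₕ with Wₕ = Nₕ/N, N = 40689.
D: Wₕ = 0.02496989; term = 0.02496989²·(1 − 0.14468504)·281/147 = 0.0010194089.
E: Wₕ = 0.29290472; term = 0.29290472²·(1 − 0.05638530)·229.9/672 = 0.027696005.
B: Wₕ = 0.41124137; term = 0.41124137²·(1 − 0.16894759)·58.7/2827 = 0.0029183293.
C: Wₕ = 0.27088402; term = 0.27088402²·(1 − 0.10869171)·127.9/1198 = 0.00698246.
Sum = 0.038616203.
SE = √(0.038616203) = 0.19651.

0.19651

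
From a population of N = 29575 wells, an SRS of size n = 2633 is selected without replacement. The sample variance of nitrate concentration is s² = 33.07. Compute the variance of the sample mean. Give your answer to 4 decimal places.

Under SRS without replacement, Var(ȳ) = (1 − f)·s²/n with f = n/N = 2633/29575 = 0.08902790.
Var(ȳ) = (1 − 0.08902790)·33.07/2633 = 0.91097210·0.012559818 = 0.011441644.

0.0114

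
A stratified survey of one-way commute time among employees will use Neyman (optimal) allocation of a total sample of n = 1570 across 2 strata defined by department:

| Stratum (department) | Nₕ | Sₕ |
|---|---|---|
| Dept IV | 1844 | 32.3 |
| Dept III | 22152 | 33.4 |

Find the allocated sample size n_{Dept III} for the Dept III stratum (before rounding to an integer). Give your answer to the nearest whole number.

Neyman allocation: nₕ = n·NₕSₕ / Σⱼ NⱼSⱼ.
Σ NⱼSⱼ = 1844·32.3 + 22152·33.4 = 799438.
n_{Dept III} = 1570·22152·33.4 / 799438 = 1453.

1453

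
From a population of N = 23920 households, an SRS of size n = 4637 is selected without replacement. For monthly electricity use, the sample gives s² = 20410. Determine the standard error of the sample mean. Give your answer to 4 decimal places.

Under SRS without replacement, Var(ȳ) = (1 − f)·s²/n with f = n/N = 4637/23920 = 0.19385452.
Var(ȳ) = (1 − 0.19385452)·20410/4637 = 0.80614548·4.4015527 = 3.5482919.
SE(ȳ) = √(3.5482919) = 1.8837.

1.8837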